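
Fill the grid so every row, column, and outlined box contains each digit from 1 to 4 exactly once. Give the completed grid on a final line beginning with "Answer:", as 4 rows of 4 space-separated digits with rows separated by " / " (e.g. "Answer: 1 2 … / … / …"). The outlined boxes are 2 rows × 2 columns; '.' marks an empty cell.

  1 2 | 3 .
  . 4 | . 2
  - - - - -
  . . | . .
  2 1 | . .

Step 1. [r4c3∈{4}] only 4 remains possible at r4c3. So r4c3=4.
Step 2. [r3c2∈{3}] r3c2 has the single candidate 3 ⇒ r3c2=3.
Step 3. [r3c4∈{1}] nothing but 1 survives at r3c4. So r3c4=1.
Step 4. [r1c4∈{4}] r1c4 is down to just 4, so r1c4=4.
Step 5. [r3c1∈{4}] r3c1 is down to just 4. So r3c1=4.
Step 6. [r3c3∈{2}] nothing but 2 survives at r3c3 ⇒ r3c3=2.
Step 7. [r4c4∈{3}] nothing but 3 survives at r4c4. So r4c4=3.
Step 8. [r2c1∈{3}] only 3 remains possible at r2c1 ⇒ r2c1=3.
Step 9. [r2c3∈{1}] r2c3's peers cover all but 1, so r2c3=1.

Answer: 1 2 3 4 / 3 4 1 2 / 4 3 2 1 / 2 1 4 3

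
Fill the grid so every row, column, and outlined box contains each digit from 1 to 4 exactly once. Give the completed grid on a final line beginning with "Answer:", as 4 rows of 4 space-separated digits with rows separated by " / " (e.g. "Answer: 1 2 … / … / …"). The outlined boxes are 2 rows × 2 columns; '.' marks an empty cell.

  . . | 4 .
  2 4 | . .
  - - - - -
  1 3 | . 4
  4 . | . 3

Step 1. [r2c4∈{1}] nothing but 1 survives at r2c4 ⇒ r2c4=1.
Step 2. [r4c2∈{2}] only 2 remains possible at r4c2. So r4c2=2.
Step 3. [r1c2∈{1}] r1c2 is down to just 1, so r1c2=1.
Step 4. [r1c1∈{3}] r1c1 has the single candidate 3 ⇒ r1c1=3.
Step 5. [r1c4∈{2}] nothing but 2 survives at r1c4. So r1c4=2.
Step 6. [r4c3∈{1}] nothing but 1 survives at r4c3, so r4c3=1.
Step 7. [r2c3∈{3}] r2c3 is down to just 3 ⇒ r2c3=3.
Step 8. [r3c3∈{2}] only 2 remains possible at r3c3 ⇒ r3c3=2.

Answer: 3 1 4 2 / 2 4 3 1 / 1 3 2 4 / 4 2 1 3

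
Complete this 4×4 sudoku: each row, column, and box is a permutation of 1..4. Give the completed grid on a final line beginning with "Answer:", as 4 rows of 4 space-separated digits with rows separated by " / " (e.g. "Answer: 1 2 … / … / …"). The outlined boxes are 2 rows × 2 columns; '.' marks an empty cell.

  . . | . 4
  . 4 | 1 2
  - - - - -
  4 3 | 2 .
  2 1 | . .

Step 1. [r1c3∈{3}] r1c3's peers cover all but 3, so r1c3=3.
Step 2. [r3c4∈{1}] only 1 remains possible at r3c4, so r3c4=1.
Step 3. [r4c3∈{4}] r4c3 is down to just 4, so r4c3=4.
Step 4. [r4c4∈{3}] only 3 remains possible at r4c4. So r4c4=3.
Step 5. [r1c1∈{1}] only 1 remains possible at r1c1. So r1c1=1.
Step 6. [r1c2∈{2}] r1c2 is down to just 2, so r1c2=2.
Step 7. [r2c1∈{3}] only 3 remains possible at r2c1. So r2c1=3.

Answer: 1 2 3 4 / 3 4 1 2 / 4 3 2 1 / 2 1 4 3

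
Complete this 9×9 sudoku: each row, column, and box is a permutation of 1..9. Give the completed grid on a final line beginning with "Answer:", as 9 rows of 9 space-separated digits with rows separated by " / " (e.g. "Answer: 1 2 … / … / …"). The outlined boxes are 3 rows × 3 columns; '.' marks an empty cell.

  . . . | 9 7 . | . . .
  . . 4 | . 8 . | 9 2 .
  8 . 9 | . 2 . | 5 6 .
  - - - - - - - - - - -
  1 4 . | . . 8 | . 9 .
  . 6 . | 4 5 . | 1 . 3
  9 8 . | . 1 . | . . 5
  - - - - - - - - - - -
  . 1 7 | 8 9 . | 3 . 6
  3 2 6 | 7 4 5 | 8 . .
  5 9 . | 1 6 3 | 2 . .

Step 1. [r1c3∈{1,2,3,5}] r1c3 is the only open cell in col 3 admitting 1 ⇒ r1c3=1.
Step 2. [r1c7∈{4}] nothing but 4 survives at r1c7, so r1c7=4.
Step 3. [r5c1∈{2,7}] box 4 places 7 nowhere but r5c1 ⇒ r5c1=7.
Step 4. [r3c4∈{3}] r3c4 is down to just 3 ⇒ r3c4=3.
Step 5. [r6c6∈{2,6,7}] 7 has one home in col 6: r6c6 ⇒ r6c6=7.
Step 6. [r2c2∈{3,5,7}] across row 2, 3 lands solely at r2c2. So r2c2=3.
Step 7. [r2c9∈{1,7}] r2c9 is the only open cell in row 2 admitting 7 ⇒ r2c9=7.
Step 8. [r5c3∈{2}] r5c3 has the single candidate 2, so r5c3=2.
Step 9. [r1c6∈{6}] r1c6's peers cover all but 6. So r1c6=6.
Step 10. [r6c7∈{6}] only 6 remains possible at r6c7. So r6c7=6.
Step 11. [r3c9∈{1}] r3c9's peers cover all but 1 ⇒ r3c9=1.
Step 12. [r6c8∈{4}] r6c8 is down to just 4 ⇒ r6c8=4.
Step 13. [r1c8∈{3,8}] 3 has one home in row 1: r1c8, so r1c8=3.
Step 14. [r4c4∈{2,6}] across row 4, 6 lands solely at r4c4, so r4c4=6.
Step 15. [r4c3∈{3,5}] in row 4, 5 fits only at r4c3, so r4c3=5.
Step 16. [r2c4∈{5}] r2c4 has the single candidate 5, so r2c4=5.
Step 17. [r9c9∈{4}] r9c9's peers cover all but 4, so r9c9=4.
Step 18. [r6c3∈{3}] only 3 remains possible at r6c3. So r6c3=3.
Step 19. [r4c9∈{2}] r4c9's peers cover all but 2, so r4c9=2.
Step 20. [r8c9∈{9}] only 9 remains possible at r8c9. So r8c9=9.
Step 21. [r1c1∈{2}] only 2 remains possible at r1c1 ⇒ r1c1=2.
Step 22. [r5c6∈{9}] nothing but 9 survives at r5c6 ⇒ r5c6=9.
Step 23. [r5c8∈{8}] r5c8 is down to just 8 ⇒ r5c8=8.
Step 24. [r8c8∈{1}] r8c8's peers cover all but 1, so r8c8=1.
Step 25. [r7c8∈{5}] r7c8's peers cover all but 5. So r7c8=5.
Step 26. [r4c7∈{7}] nothing but 7 survives at r4c7, so r4c7=7.
Step 27. [r6c4∈{2}] only 2 remains possible at r6c4, so r6c4=2.
Step 28. [r7c6∈{2}] r7c6 is down to just 2. So r7c6=2.
Step 29. [r9c3∈{8}] r9c3 has the single candidate 8. So r9c3=8.
Step 30. [r1c2∈{5}] r1c2 is down to just 5. So r1c2=5.
Step 31. [r2c6∈{1}] nothing but 1 survives at r2c6, so r2c6=1.
Step 32. [r4c5∈{3}] only 3 remains possible at r4c5. So r4c5=3.
Step 33. [r9c8∈{7}] r9c8 is down to just 7, so r9c8=7.
Step 34. [r3c6∈{4}] r3c6 is down to just 4. So r3c6=4.
Step 35. [r7c1∈{4}] r7c1 is down to just 4 ⇒ r7c1=4.
Step 36. [r2c1∈{6}] only 6 remains possible at r2c1. So r2c1=6.
Step 37. [r1c9∈{8}] nothing but 8 survives at r1c9 ⇒ r1c9=8.
Step 38. [r3c2∈{7}] only 7 remains possible at r3c2. So r3c2=7.

Answer: 2 5 1 9 7 6 4 3 8 / 6 3 4 5 8 1 9 2 7 / 8 7 9 3 2 4 5 6 1 / 1 4 5 6 3 8 7 9 2 / 7 6 2 4 5 9 1 8 3 / 9 8 3 2 1 7 6 4 5 / 4 1 7 8 9 2 3 5 6 / 3 2 6 7 4 5 8 1 9 / 5 9 8 1 6 3 2 7 4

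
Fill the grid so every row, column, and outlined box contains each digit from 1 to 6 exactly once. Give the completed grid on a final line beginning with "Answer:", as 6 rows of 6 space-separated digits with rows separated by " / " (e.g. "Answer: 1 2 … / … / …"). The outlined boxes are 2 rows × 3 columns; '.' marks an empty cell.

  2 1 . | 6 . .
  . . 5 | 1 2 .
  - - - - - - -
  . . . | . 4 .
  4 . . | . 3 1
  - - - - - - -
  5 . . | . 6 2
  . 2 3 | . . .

Step 1. [r3c6∈{5,6}] col 6 places 6 nowhere but r3c6 ⇒ r3c6=6.
Step 2. [r5c2∈{4}] only 4 remains possible at r5c2 ⇒ r5c2=4.
Step 3. [r2c6∈{3,4}] in row 2, 4 fits only at r2c6, so r2c6=4.
Step 4. [r6c6∈{5}] only 5 remains possible at r6c6. So r6c6=5.
Step 5. [r4c3∈{2,6}] col 3 places 6 nowhere but r4c3 ⇒ r4c3=6.
Step 6. [r4c4∈{2,5}] in row 4, 2 fits only at r4c4 ⇒ r4c4=2.
Step 7. [r6c1∈{1,6}] r6c1 is the only open cell in row 6 admitting 6 ⇒ r6c1=6.
Step 8. [r2c1∈{3}] nothing but 3 survives at r2c1. So r2c1=3.
Step 9. [r3c3∈{1,2}] across row 3, 2 lands solely at r3c3. So r3c3=2.
Step 10. [r3c4∈{5}] only 5 remains possible at r3c4, so r3c4=5.
Step 11. [r4c2∈{5}] r4c2's peers cover all but 5, so r4c2=5.
Step 12. [r5c4∈{3}] nothing but 3 survives at r5c4. So r5c4=3.
Step 13. [r6c5∈{1}] r6c5 has the single candidate 1, so r6c5=1.
Step 14. [r5c3∈{1}] r5c3 has the single candidate 1 ⇒ r5c3=1.
Step 15. [r1c3∈{4}] r1c3 is down to just 4 ⇒ r1c3=4.
Step 16. [r2c2∈{6}] only 6 remains possible at r2c2. So r2c2=6.
Step 17. [r1c6∈{3}] r1c6 is down to just 3. So r1c6=3.
Step 18. [r3c1∈{1}] r3c1 has the single candidate 1, so r3c1=1.
Step 19. [r3c2∈{3}] r3c2's peers cover all but 3. So r3c2=3.
Step 20. [r6c4∈{4}] r6c4 is down to just 4, so r6c4=4.
Step 21. [r1c5∈{5}] r1c5's peers cover all but 5 ⇒ r1c5=5.

Answer: 2 1 4 6 5 3 / 3 6 5 1 2 4 / 1 3 2 5 4 6 / 4 5 6 2 3 1 / 5 4 1 3 6 2 / 6 2 3 4 1 5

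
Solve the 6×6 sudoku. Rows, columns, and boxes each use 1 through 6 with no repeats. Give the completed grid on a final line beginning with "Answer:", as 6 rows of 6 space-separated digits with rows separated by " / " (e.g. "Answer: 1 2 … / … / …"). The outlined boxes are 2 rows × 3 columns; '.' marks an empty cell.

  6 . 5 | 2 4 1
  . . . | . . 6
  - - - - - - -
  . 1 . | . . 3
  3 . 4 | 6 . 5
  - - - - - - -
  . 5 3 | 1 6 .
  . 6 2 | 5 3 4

Step 1. [r2c2∈{2,3,4}] col 2 places 4 nowhere but r2c2. So r2c2=4.
Step 2. [r4c2∈{2}] r4c2 has the single candidate 2. So r4c2=2.
Step 3. [r2c3∈{1}] r2c3 is down to just 1 ⇒ r2c3=1.
Step 4. [r5c6∈{2}] r5c6's peers cover all but 2, so r5c6=2.
Step 5. [r3c4∈{4}] nothing but 4 survives at r3c4. So r3c4=4.
Step 6. [r3c3∈{6}] r3c3 is down to just 6, so r3c3=6.
Step 7. [r3c5∈{2}] nothing but 2 survives at r3c5, so r3c5=2.
Step 8. [r2c4∈{3}] nothing but 3 survives at r2c4, so r2c4=3.
Step 9. [r2c1∈{2}] r2c1's peers cover all but 2 ⇒ r2c1=2.
Step 10. [r3c1∈{5}] r3c1 has the single candidate 5, so r3c1=5.
Step 11. [r1c2∈{3}] r1c2 is down to just 3 ⇒ r1c2=3.
Step 12. [r4c5∈{1}] r4c5 is down to just 1. So r4c5=1.
Step 13. [r2c5∈{5}] r2c5 has the single candidate 5 ⇒ r2c5=5.
Step 14. [r5c1∈{4}] r5c1 is down to just 4. So r5c1=4.
Step 15. [r6c1∈{1}] r6c1's peers cover all but 1, so r6c1=1.

Answer: 6 3 5 2 4 1 / 2 4 1 3 5 6 / 5 1 6 4 2 3 / 3 2 4 6 1 5 / 4 5 3 1 6 2 / 1 6 2 5 3 4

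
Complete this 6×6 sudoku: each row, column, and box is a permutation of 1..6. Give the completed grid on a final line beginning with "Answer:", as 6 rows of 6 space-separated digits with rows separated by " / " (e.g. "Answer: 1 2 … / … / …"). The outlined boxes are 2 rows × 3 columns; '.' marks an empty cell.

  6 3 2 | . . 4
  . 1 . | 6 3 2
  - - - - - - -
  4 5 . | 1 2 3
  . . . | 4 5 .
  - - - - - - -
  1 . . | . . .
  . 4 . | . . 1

Step 1. [r3c3∈{6}] r3c3's peers cover all but 6. So r3c3=6.
Step 2. [r5c6∈{5,6}] 5 has one home in col 6: r5c6, so r5c6=5.
Step 3. [r5c3∈{3}] r5c3 is down to just 3 ⇒ r5c3=3.
Step 4. [r5c2∈{2,6}] 6 has one home in col 2: r5c2, so r5c2=6.
Step 5. [r6c1∈{2,5}] across box 5, 2 lands solely at r6c1, so r6c1=2.
Step 6. [r2c3∈{4,5}] in row 2, 4 fits only at r2c3, so r2c3=4.
Step 7. [r4c6∈{6}] r4c6 has the single candidate 6 ⇒ r4c6=6.
Step 8. [r4c1∈{3}] r4c1's peers cover all but 3, so r4c1=3.
Step 9. [r5c4∈{2}] nothing but 2 survives at r5c4. So r5c4=2.
Step 10. [r2c1∈{5}] nothing but 5 survives at r2c1 ⇒ r2c1=5.
Step 11. [r6c3∈{5}] r6c3 is down to just 5 ⇒ r6c3=5.
Step 12. [r5c5∈{4}] only 4 remains possible at r5c5. So r5c5=4.
Step 13. [r6c5∈{6}] only 6 remains possible at r6c5, so r6c5=6.
Step 14. [r4c2∈{2}] r4c2 is down to just 2. So r4c2=2.
Step 15. [r6c4∈{3}] only 3 remains possible at r6c4. So r6c4=3.
Step 16. [r1c4∈{5}] nothing but 5 survives at r1c4, so r1c4=5.
Step 17. [r1c5∈{1}] only 1 remains possible at r1c5, so r1c5=1.
Step 18. [r4c3∈{1}] r4c3 is down to just 1, so r4c3=1.

Answer: 6 3 2 5 1 4 / 5 1 4 6 3 2 / 4 5 6 1 2 3 / 3 2 1 4 5 6 / 1 6 3 2 4 5 / 2 4 5 3 6 1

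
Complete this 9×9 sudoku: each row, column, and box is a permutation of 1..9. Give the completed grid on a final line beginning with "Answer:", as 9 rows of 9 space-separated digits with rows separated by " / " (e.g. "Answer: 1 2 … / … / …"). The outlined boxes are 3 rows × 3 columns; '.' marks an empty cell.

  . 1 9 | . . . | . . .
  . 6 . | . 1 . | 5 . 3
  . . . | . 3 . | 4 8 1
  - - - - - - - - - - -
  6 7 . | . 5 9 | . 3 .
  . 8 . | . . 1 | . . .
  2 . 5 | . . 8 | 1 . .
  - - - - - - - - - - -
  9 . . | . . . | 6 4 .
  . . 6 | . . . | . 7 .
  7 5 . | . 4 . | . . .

Step 1. [r3c4∈{2,5,6,7,9}] in row 3, 9 fits only at r3c4. So r3c4=9.
Step 2. [r3c6∈{2,5,6,7}] in row 3, 6 fits only at r3c6, so r3c6=6.
Step 3. [r8c1∈{1,3,4,8}] in col 1, 1 fits only at r8c1, so r8c1=1.
Step 4. [r9c4∈{1,2,3,6,8}] row 9 places 6 nowhere but r9c4, so r9c4=6.
Step 5. [r7c4∈{1,2,3,5,7,8}] r7c4 is the only open cell in row 7 admitting 1 ⇒ r7c4=1.
Step 6. [r1c1∈{3,4,5,8}] r1c1 is the only open cell in row 1 admitting 3, so r1c1=3.
Step 7. [r5c1∈{4}] r5c1 has the single candidate 4, so r5c1=4.
Step 8. [r2c3∈{2,4,7,8}] col 3 places 4 nowhere but r2c3, so r2c3=4.
Step 9. [r1c6∈{2,4,5,7}] r1c6 is the only open cell in col 6 admitting 4, so r1c6=4.
Step 10. [r2c8∈{2,9}] r2c8 is the only open cell in row 2 admitting 9. So r2c8=9.
Step 11. [r6c8∈{6}] only 6 remains possible at r6c8 ⇒ r6c8=6.
Step 12. [r6c5∈{7}] only 7 remains possible at r6c5, so r6c5=7.
Step 13. [r1c8∈{2}] nothing but 2 survives at r1c8. So r1c8=2.
Step 14. [r1c5∈{8}] r1c5 has the single candidate 8, so r1c5=8.
Step 15. [r7c5∈{2}] r7c5 has the single candidate 2, so r7c5=2.
Step 16. [r9c6∈{3}] r9c6 is down to just 3, so r9c6=3.
Step 17. [r8c7∈{2,3,8,9}] r8c7 is the only open cell in col 7 admitting 3, so r8c7=3.
Step 18. [r1c7∈{7}] r1c7 is down to just 7. So r1c7=7.
Step 19. [r5c3∈{3}] r5c3 has the single candidate 3 ⇒ r5c3=3.
Step 20. [r5c4∈{2}] nothing but 2 survives at r5c4. So r5c4=2.
Step 21. [r8c6∈{5}] r8c6 has the single candidate 5, so r8c6=5.
Step 22. [r5c7∈{9}] r5c7 has the single candidate 9. So r5c7=9.
Step 23. [r9c9∈{2,8,9}] row 9 places 9 nowhere but r9c9 ⇒ r9c9=9.
Step 24. [r6c9∈{4}] only 4 remains possible at r6c9, so r6c9=4.
Step 25. [r7c9∈{5,8}] row 7 places 5 nowhere but r7c9, so r7c9=5.
Step 26. [r3c2∈{2}] r3c2 is down to just 2. So r3c2=2.
Step 27. [r8c9∈{2,8}] r8c9 is the only open cell in row 8 admitting 2, so r8c9=2.
Step 28. [r9c7∈{8}] r9c7's peers cover all but 8, so r9c7=8.
Step 29. [r2c6∈{2,7}] r2c6 is the only open cell in row 2 admitting 2, so r2c6=2.
Step 30. [r6c4∈{3}] nothing but 3 survives at r6c4, so r6c4=3.
Step 31. [r4c3∈{1}] only 1 remains possible at r4c3, so r4c3=1.
Step 32. [r5c8∈{5}] r5c8 is down to just 5, so r5c8=5.
Step 33. [r3c1∈{5}] r3c1 has the single candidate 5, so r3c1=5.
Step 34. [r1c9∈{6}] r1c9 has the single candidate 6 ⇒ r1c9=6.
Step 35. [r7c3∈{8}] r7c3 is down to just 8, so r7c3=8.
Step 36. [r9c8∈{1}] nothing but 1 survives at r9c8, so r9c8=1.
Step 37. [r8c4∈{8}] nothing but 8 survives at r8c4, so r8c4=8.
Step 38. [r5c9∈{7}] r5c9 is down to just 7, so r5c9=7.
Step 39. [r8c5∈{9}] r8c5's peers cover all but 9, so r8c5=9.
Step 40. [r9c3∈{2}] nothing but 2 survives at r9c3. So r9c3=2.
Step 41. [r3c3∈{7}] only 7 remains possible at r3c3 ⇒ r3c3=7.
Step 42. [r8c2∈{4}] r8c2's peers cover all but 4 ⇒ r8c2=4.
Step 43. [r6c2∈{9}] r6c2 has the single candidate 9, so r6c2=9.
Step 44. [r4c4∈{4}] r4c4 is down to just 4, so r4c4=4.
Step 45. [r4c7∈{2}] nothing but 2 survives at r4c7 ⇒ r4c7=2.
Step 46. [r7c2∈{3}] r7c2 has the single candidate 3, so r7c2=3.
Step 47. [r4c9∈{8}] r4c9 is down to just 8 ⇒ r4c9=8.
Step 48. [r7c6∈{7}] only 7 remains possible at r7c6 ⇒ r7c6=7.
Step 49. [r2c1∈{8}] nothing but 8 survives at r2c1, so r2c1=8.
Step 50. [r1c4∈{5}] r1c4 has the single candidate 5 ⇒ r1c4=5.
Step 51. [r2c4∈{7}] r2c4's peers cover all but 7, so r2c4=7.
Step 52. [r5c5∈{6}] nothing but 6 survives at r5c5. So r5c5=6.

Answer: 3 1 9 5 8 4 7 2 6 / 8 6 4 7 1 2 5 9 3 / 5 2 7 9 3 6 4 8 1 / 6 7 1 4 5 9 2 3 8 / 4 8 3 2 6 1 9 5 7 / 2 9 5 3 7 8 1 6 4 / 9 3 8 1 2 7 6 4 5 / 1 4 6 8 9 5 3 7 2 / 7 5 2 6 4 3 8 1 9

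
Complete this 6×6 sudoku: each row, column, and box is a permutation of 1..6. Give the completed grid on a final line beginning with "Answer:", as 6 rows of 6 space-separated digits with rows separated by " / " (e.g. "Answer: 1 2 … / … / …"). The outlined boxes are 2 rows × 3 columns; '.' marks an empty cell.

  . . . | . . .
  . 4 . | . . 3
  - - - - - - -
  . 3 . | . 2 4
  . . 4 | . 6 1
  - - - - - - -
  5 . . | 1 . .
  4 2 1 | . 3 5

Step 1. [r1c2∈{1,5,6}] col 2 places 1 nowhere but r1c2 ⇒ r1c2=1.
Step 2. [r3c4∈{5}] r3c4's peers cover all but 5, so r3c4=5.
Step 3. [r3c3∈{6}] nothing but 6 survives at r3c3. So r3c3=6.
Step 4. [r1c1∈{2,3,6}] r1c1 is the only open cell in col 1 admitting 3, so r1c1=3.
Step 5. [r1c4∈{2,4,6}] in col 4, 4 fits only at r1c4 ⇒ r1c4=4.
Step 6. [r2c4∈{2,6}] 2 has one home in col 4: r2c4. So r2c4=2.
Step 7. [r1c5∈{5}] only 5 remains possible at r1c5 ⇒ r1c5=5.
Step 8. [r6c4∈{6}] r6c4 is down to just 6, so r6c4=6.
Step 9. [r3c1∈{1}] r3c1 is down to just 1. So r3c1=1.
Step 10. [r5c6∈{2}] r5c6's peers cover all but 2 ⇒ r5c6=2.
Step 11. [r2c5∈{1}] r2c5 has the single candidate 1. So r2c5=1.
Step 12. [r5c5∈{4}] r5c5 is down to just 4 ⇒ r5c5=4.
Step 13. [r4c4∈{3}] r4c4 has the single candidate 3, so r4c4=3.
Step 14. [r2c3∈{5}] r2c3's peers cover all but 5. So r2c3=5.
Step 15. [r1c3∈{2}] only 2 remains possible at r1c3, so r1c3=2.
Step 16. [r4c1∈{2}] r4c1 is down to just 2 ⇒ r4c1=2.
Step 17. [r2c1∈{6}] nothing but 6 survives at r2c1 ⇒ r2c1=6.
Step 18. [r5c2∈{6}] r5c2 has the single candidate 6 ⇒ r5c2=6.
Step 19. [r4c2∈{5}] r4c2 has the single candidate 5. So r4c2=5.
Step 20. [r5c3∈{3}] r5c3 is down to just 3, so r5c3=3.
Step 21. [r1c6∈{6}] only 6 remains possible at r1c6 ⇒ r1c6=6.

Answer: 3 1 2 4 5 6 / 6 4 5 2 1 3 / 1 3 6 5 2 4 / 2 5 4 3 6 1 / 5 6 3 1 4 2 / 4 2 1 6 3 5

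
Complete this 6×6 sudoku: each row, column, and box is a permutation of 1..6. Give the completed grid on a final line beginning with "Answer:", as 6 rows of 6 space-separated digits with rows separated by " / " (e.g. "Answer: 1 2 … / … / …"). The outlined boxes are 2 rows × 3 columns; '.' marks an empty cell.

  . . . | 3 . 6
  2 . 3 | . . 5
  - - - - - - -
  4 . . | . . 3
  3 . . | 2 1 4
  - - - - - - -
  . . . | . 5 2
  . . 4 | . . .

Step 1. [r2c2∈{1,4,6}] r2c2 is the only open cell in row 2 admitting 6, so r2c2=6.
Step 2. [r4c2∈{5}] nothing but 5 survives at r4c2 ⇒ r4c2=5.
Step 3. [r6c6∈{1}] r6c6 is down to just 1 ⇒ r6c6=1.
Step 4. [r6c4∈{6}] only 6 remains possible at r6c4. So r6c4=6.
Step 5. [r3c3∈{1,2,6}] in col 3, 2 fits only at r3c3, so r3c3=2.
Step 6. [r1c2∈{1,4}] col 2 places 4 nowhere but r1c2, so r1c2=4.
Step 7. [r5c2∈{1,3}] in row 5, 3 fits only at r5c2, so r5c2=3.
Step 8. [r1c3∈{1,5}] col 3 places 5 nowhere but r1c3. So r1c3=5.
Step 9. [r5c3∈{1,6}] in col 3, 1 fits only at r5c3, so r5c3=1.
Step 10. [r2c4∈{1,4}] r2c4 is the only open cell in row 2 admitting 1, so r2c4=1.
Step 11. [r5c4∈{4}] r5c4 has the single candidate 4. So r5c4=4.
Step 12. [r4c3∈{6}] nothing but 6 survives at r4c3 ⇒ r4c3=6.
Step 13. [r3c2∈{1}] r3c2 has the single candidate 1, so r3c2=1.
Step 14. [r6c5∈{3}] r6c5's peers cover all but 3. So r6c5=3.
Step 15. [r5c1∈{6}] r5c1 is down to just 6, so r5c1=6.
Step 16. [r1c1∈{1}] r1c1 is down to just 1, so r1c1=1.
Step 17. [r6c2∈{2}] r6c2 has the single candidate 2. So r6c2=2.
Step 18. [r3c4∈{5}] r3c4's peers cover all but 5. So r3c4=5.
Step 19. [r6c1∈{5}] r6c1's peers cover all but 5 ⇒ r6c1=5.
Step 20. [r2c5∈{4}] only 4 remains possible at r2c5 ⇒ r2c5=4.
Step 21. [r3c5∈{6}] r3c5 has the single candidate 6. So r3c5=6.
Step 22. [r1c5∈{2}] nothing but 2 survives at r1c5, so r1c5=2.

Answer: 1 4 5 3 2 6 / 2 6 3 1 4 5 / 4 1 2 5 6 3 / 3 5 6 2 1 4 / 6 3 1 4 5 2 / 5 2 4 6 3 1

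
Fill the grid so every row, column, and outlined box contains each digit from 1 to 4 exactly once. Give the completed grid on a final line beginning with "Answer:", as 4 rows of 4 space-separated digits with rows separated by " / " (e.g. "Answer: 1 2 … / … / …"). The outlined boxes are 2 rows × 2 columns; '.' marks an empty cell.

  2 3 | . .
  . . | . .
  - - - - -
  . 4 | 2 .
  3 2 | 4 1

Step 1. [r2c1∈{1,4}] 4 has one home in col 1: r2c1. So r2c1=4.
Step 2. [r2c3∈{1,3}] in col 3, 3 fits only at r2c3, so r2c3=3.
Step 3. [r1c3∈{1}] r1c3's peers cover all but 1. So r1c3=1.
Step 4. [r2c2∈{1}] only 1 remains possible at r2c2 ⇒ r2c2=1.
Step 5. [r3c4∈{3}] r3c4's peers cover all but 3. So r3c4=3.
Step 6. [r2c4∈{2}] r2c4's peers cover all but 2. So r2c4=2.
Step 7. [r1c4∈{4}] nothing but 4 survives at r1c4 ⇒ r1c4=4.
Step 8. [r3c1∈{1}] nothing but 1 survives at r3c1 ⇒ r3c1=1.

Answer: 2 3 1 4 / 4 1 3 2 / 1 4 2 3 / 3 2 4 1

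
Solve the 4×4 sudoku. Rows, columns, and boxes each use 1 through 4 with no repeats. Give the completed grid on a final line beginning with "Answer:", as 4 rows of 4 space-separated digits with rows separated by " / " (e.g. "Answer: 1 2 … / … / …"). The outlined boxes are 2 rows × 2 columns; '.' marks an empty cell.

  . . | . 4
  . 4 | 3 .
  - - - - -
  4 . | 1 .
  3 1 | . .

Step 1. [r1c3∈{2}] r1c3's peers cover all but 2. So r1c3=2.
Step 2. [r3c4∈{2,3}] 3 has one home in row 3: r3c4. So r3c4=3.
Step 3. [r2c1∈{1,2}] in row 2, 2 fits only at r2c1 ⇒ r2c1=2.
Step 4. [r4c3∈{4}] r4c3's peers cover all but 4. So r4c3=4.
Step 5. [r1c1∈{1}] r1c1 is down to just 1 ⇒ r1c1=1.
Step 6. [r2c4∈{1}] r2c4 is down to just 1, so r2c4=1.
Step 7. [r3c2∈{2}] nothing but 2 survives at r3c2. So r3c2=2.
Step 8. [r1c2∈{3}] r1c2 has the single candidate 3 ⇒ r1c2=3.
Step 9. [r4c4∈{2}] only 2 remains possible at r4c4 ⇒ r4c4=2.

Answer: 1 3 2 4 / 2 4 3 1 / 4 2 1 3 / 3 1 4 2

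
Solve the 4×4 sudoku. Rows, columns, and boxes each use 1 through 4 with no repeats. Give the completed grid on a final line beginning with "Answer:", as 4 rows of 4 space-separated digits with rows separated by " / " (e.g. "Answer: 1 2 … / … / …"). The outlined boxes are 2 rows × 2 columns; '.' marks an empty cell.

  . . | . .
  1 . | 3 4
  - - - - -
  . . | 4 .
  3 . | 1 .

Step 1. [r3c1∈{2}] only 2 remains possible at r3c1, so r3c1=2.
Step 2. [r1c2∈{2,3,4}] across row 1, 3 lands solely at r1c2. So r1c2=3.
Step 3. [r4c4∈{2}] r4c4's peers cover all but 2, so r4c4=2.
Step 4. [r4c2∈{4}] r4c2 has the single candidate 4. So r4c2=4.
Step 5. [r1c4∈{1}] nothing but 1 survives at r1c4. So r1c4=1.
Step 6. [r1c3∈{2}] r1c3 is down to just 2 ⇒ r1c3=2.
Step 7. [r1c1∈{4}] only 4 remains possible at r1c1 ⇒ r1c1=4.
Step 8. [r3c4∈{3}] r3c4 is down to just 3. So r3c4=3.
Step 9. [r3c2∈{1}] nothing but 1 survives at r3c2. So r3c2=1.
Step 10. [r2c2∈{2}] r2c2's peers cover all but 2. So r2c2=2.

Answer: 4 3 2 1 / 1 2 3 4 / 2 1 4 3 / 3 4 1 2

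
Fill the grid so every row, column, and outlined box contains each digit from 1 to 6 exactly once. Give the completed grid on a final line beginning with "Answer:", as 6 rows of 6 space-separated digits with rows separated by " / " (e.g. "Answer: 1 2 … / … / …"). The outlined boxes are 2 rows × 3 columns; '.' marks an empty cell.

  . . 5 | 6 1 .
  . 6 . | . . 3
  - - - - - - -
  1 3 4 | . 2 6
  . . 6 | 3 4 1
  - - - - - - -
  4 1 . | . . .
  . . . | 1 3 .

Step 1. [r2c1∈{2}] r2c1 is down to just 2 ⇒ r2c1=2.
Step 2. [r5c4∈{2,5}] 2 has one home in col 4: r5c4, so r5c4=2.
Step 3. [r5c6∈{5}] r5c6 is down to just 5 ⇒ r5c6=5.
Step 4. [r4c1∈{5}] r4c1 is down to just 5 ⇒ r4c1=5.
Step 5. [r2c4∈{4,5}] row 2 places 4 nowhere but r2c4, so r2c4=4.
Step 6. [r6c3∈{2}] r6c3 has the single candidate 2, so r6c3=2.
Step 7. [r2c3∈{1}] nothing but 1 survives at r2c3. So r2c3=1.
Step 8. [r4c2∈{2}] r4c2 has the single candidate 2. So r4c2=2.
Step 9. [r1c2∈{4}] nothing but 4 survives at r1c2 ⇒ r1c2=4.
Step 10. [r6c6∈{4}] r6c6's peers cover all but 4. So r6c6=4.
Step 11. [r1c1∈{3}] r1c1 is down to just 3 ⇒ r1c1=3.
Step 12. [r2c5∈{5}] only 5 remains possible at r2c5, so r2c5=5.
Step 13. [r5c3∈{3}] r5c3's peers cover all but 3, so r5c3=3.
Step 14. [r3c4∈{5}] r3c4's peers cover all but 5 ⇒ r3c4=5.
Step 15. [r6c1∈{6}] r6c1 is down to just 6. So r6c1=6.
Step 16. [r6c2∈{5}] only 5 remains possible at r6c2. So r6c2=5.
Step 17. [r1c6∈{2}] only 2 remains possible at r1c6 ⇒ r1c6=2.
Step 18. [r5c5∈{6}] r5c5's peers cover all but 6, so r5c5=6.

Answer: 3 4 5 6 1 2 / 2 6 1 4 5 3 / 1 3 4 5 2 6 / 5 2 6 3 4 1 / 4 1 3 2 6 5 / 6 5 2 1 3 4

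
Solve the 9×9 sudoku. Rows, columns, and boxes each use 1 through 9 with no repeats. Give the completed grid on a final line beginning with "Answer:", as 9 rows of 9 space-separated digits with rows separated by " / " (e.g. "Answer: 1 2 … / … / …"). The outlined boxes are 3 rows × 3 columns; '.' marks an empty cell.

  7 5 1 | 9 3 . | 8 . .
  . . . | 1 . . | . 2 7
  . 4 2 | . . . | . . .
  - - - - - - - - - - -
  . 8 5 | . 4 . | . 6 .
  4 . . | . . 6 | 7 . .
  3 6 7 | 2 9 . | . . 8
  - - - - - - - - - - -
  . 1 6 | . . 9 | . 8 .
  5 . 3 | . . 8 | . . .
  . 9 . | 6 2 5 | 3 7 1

Step 1. [r1c9∈{4,6}] across row 1, 6 lands solely at r1c9 ⇒ r1c9=6.
Step 2. [r4c6∈{1,3,7}] in col 6, 3 fits only at r4c6 ⇒ r4c6=3.
Step 3. [r5c3∈{9}] r5c3 has the single candidate 9 ⇒ r5c3=9.
Step 4. [r2c3∈{8}] nothing but 8 survives at r2c3 ⇒ r2c3=8.
Step 5. [r1c8∈{4}] only 4 remains possible at r1c8, so r1c8=4.
Step 6. [r6c7∈{1,4,5}] row 6 places 4 nowhere but r6c7 ⇒ r6c7=4.
Step 7. [r7c1∈{2}] only 2 remains possible at r7c1, so r7c1=2.
Step 8. [r6c8∈{1,5}] across row 6, 5 lands solely at r6c8 ⇒ r6c8=5.
Step 9. [r7c5∈{7}] only 7 remains possible at r7c5. So r7c5=7.
Step 10. [r8c8∈{9}] r8c8's peers cover all but 9. So r8c8=9.
Step 11. [r7c7∈{5}] r7c7 has the single candidate 5 ⇒ r7c7=5.
Step 12. [r2c5∈{5,6}] r2c5 is the only open cell in row 2 admitting 5. So r2c5=5.
Step 13. [r2c7∈{9}] only 9 remains possible at r2c7. So r2c7=9.
Step 14. [r3c5∈{6,8}] col 5 places 6 nowhere but r3c5, so r3c5=6.
Step 15. [r5c5∈{1,8}] across col 5, 8 lands solely at r5c5. So r5c5=8.
Step 16. [r5c8∈{1,3}] across row 5, 1 lands solely at r5c8 ⇒ r5c8=1.
Step 17. [r4c7∈{2}] r4c7's peers cover all but 2. So r4c7=2.
Step 18. [r7c9∈{4}] r7c9's peers cover all but 4 ⇒ r7c9=4.
Step 19. [r3c9∈{3,5}] r3c9 is the only open cell in row 3 admitting 5, so r3c9=5.
Step 20. [r4c4∈{7}] only 7 remains possible at r4c4. So r4c4=7.
Step 21. [r9c1∈{8}] r9c1 is down to just 8. So r9c1=8.
Step 22. [r3c1∈{9}] r3c1 has the single candidate 9, so r3c1=9.
Step 23. [r8c9∈{2}] only 2 remains possible at r8c9, so r8c9=2.
Step 24. [r7c4∈{3}] r7c4's peers cover all but 3, so r7c4=3.
Step 25. [r5c9∈{3}] r5c9 is down to just 3, so r5c9=3.
Step 26. [r5c4∈{5}] r5c4 is down to just 5 ⇒ r5c4=5.
Step 27. [r8c4∈{4}] nothing but 4 survives at r8c4. So r8c4=4.
Step 28. [r3c4∈{8}] only 8 remains possible at r3c4 ⇒ r3c4=8.
Step 29. [r8c2∈{7}] r8c2 is down to just 7 ⇒ r8c2=7.
Step 30. [r8c7∈{6}] only 6 remains possible at r8c7, so r8c7=6.
Step 31. [r3c7∈{1}] r3c7 is down to just 1 ⇒ r3c7=1.
Step 32. [r1c6∈{2}] only 2 remains possible at r1c6. So r1c6=2.
Step 33. [r5c2∈{2}] only 2 remains possible at r5c2 ⇒ r5c2=2.
Step 34. [r2c6∈{4}] nothing but 4 survives at r2c6 ⇒ r2c6=4.
Step 35. [r8c5∈{1}] r8c5 is down to just 1 ⇒ r8c5=1.
Step 36. [r3c6∈{7}] r3c6 is down to just 7, so r3c6=7.
Step 37. [r2c1∈{6}] r2c1's peers cover all but 6 ⇒ r2c1=6.
Step 38. [r4c1∈{1}] r4c1 is down to just 1 ⇒ r4c1=1.
Step 39. [r4c9∈{9}] r4c9 has the single candidate 9, so r4c9=9.
Step 40. [r3c8∈{3}] r3c8 has the single candidate 3. So r3c8=3.
Step 41. [r9c3∈{4}] nothing but 4 survives at r9c3. So r9c3=4.
Step 42. [r2c2∈{3}] only 3 remains possible at r2c2 ⇒ r2c2=3.
Step 43. [r6c6∈{1}] r6c6 is down to just 1 ⇒ r6c6=1.

Answer: 7 5 1 9 3 2 8 4 6 / 6 3 8 1 5 4 9 2 7 / 9 4 2 8 6 7 1 3 5 / 1 8 5 7 4 3 2 6 9 / 4 2 9 5 8 6 7 1 3 / 3 6 7 2 9 1 4 5 8 / 2 1 6 3 7 9 5 8 4 / 5 7 3 4 1 8 6 9 2 / 8 9 4 6 2 5 3 7 1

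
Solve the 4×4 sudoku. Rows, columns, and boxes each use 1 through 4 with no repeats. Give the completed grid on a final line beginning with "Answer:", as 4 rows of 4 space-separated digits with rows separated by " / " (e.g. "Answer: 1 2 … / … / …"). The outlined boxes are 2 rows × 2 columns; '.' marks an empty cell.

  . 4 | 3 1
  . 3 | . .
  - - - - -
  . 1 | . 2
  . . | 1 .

Step 1. [r3c3∈{4}] r3c3's peers cover all but 4 ⇒ r3c3=4.
Step 2. [r4c1∈{2,3,4}] r4c1 is the only open cell in row 4 admitting 4, so r4c1=4.
Step 3. [r2c3∈{2}] nothing but 2 survives at r2c3, so r2c3=2.
Step 4. [r1c1∈{2}] r1c1's peers cover all but 2. So r1c1=2.
Step 5. [r4c2∈{2}] r4c2's peers cover all but 2, so r4c2=2.
Step 6. [r2c4∈{4}] r2c4 is down to just 4 ⇒ r2c4=4.
Step 7. [r3c1∈{3}] nothing but 3 survives at r3c1, so r3c1=3.
Step 8. [r2c1∈{1}] r2c1's peers cover all but 1 ⇒ r2c1=1.
Step 9. [r4c4∈{3}] nothing but 3 survives at r4c4. So r4c4=3.

Answer: 2 4 3 1 / 1 3 2 4 / 3 1 4 2 / 4 2 1 3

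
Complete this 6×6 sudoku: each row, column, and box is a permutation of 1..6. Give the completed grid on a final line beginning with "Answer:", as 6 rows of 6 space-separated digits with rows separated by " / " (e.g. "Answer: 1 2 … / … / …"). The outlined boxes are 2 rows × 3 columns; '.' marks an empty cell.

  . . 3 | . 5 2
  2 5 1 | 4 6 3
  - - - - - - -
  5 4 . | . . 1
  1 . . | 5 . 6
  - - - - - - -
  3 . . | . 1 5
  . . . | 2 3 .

Step 1. [r4c3∈{2}] only 2 remains possible at r4c3. So r4c3=2.
Step 2. [r5c3∈{4,6}] r5c3 is the only open cell in row 5 admitting 4. So r5c3=4.
Step 3. [r6c1∈{6}] r6c1 has the single candidate 6 ⇒ r6c1=6.
Step 4. [r1c2∈{6}] r1c2 has the single candidate 6 ⇒ r1c2=6.
Step 5. [r3c4∈{3}] nothing but 3 survives at r3c4, so r3c4=3.
Step 6. [r1c1∈{4}] r1c1 has the single candidate 4, so r1c1=4.
Step 7. [r4c5∈{4}] r4c5 has the single candidate 4, so r4c5=4.
Step 8. [r3c3∈{6}] r3c3 is down to just 6, so r3c3=6.
Step 9. [r6c2∈{1}] nothing but 1 survives at r6c2. So r6c2=1.
Step 10. [r4c2∈{3}] only 3 remains possible at r4c2 ⇒ r4c2=3.
Step 11. [r5c2∈{2}] r5c2 is down to just 2. So r5c2=2.
Step 12. [r1c4∈{1}] r1c4's peers cover all but 1. So r1c4=1.
Step 13. [r5c4∈{6}] r5c4 is down to just 6, so r5c4=6.
Step 14. [r6c6∈{4}] r6c6's peers cover all but 4, so r6c6=4.
Step 15. [r6c3∈{5}] r6c3's peers cover all but 5, so r6c3=5.
Step 16. [r3c5∈{2}] r3c5's peers cover all but 2 ⇒ r3c5=2.

Answer: 4 6 3 1 5 2 / 2 5 1 4 6 3 / 5 4 6 3 2 1 / 1 3 2 5 4 6 / 3 2 4 6 1 5 / 6 1 5 2 3 4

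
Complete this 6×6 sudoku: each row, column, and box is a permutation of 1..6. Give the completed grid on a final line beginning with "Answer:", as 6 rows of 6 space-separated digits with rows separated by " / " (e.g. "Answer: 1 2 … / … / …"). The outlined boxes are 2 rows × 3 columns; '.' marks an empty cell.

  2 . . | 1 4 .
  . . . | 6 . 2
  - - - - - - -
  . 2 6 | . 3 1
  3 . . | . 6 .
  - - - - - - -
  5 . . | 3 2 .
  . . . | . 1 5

Step 1. [r6c4∈{4}] only 4 remains possible at r6c4 ⇒ r6c4=4.
Step 2. [r1c2∈{3,5,6}] across row 1, 6 lands solely at r1c2 ⇒ r1c2=6.
Step 3. [r1c3∈{3,5}] across row 1, 5 lands solely at r1c3 ⇒ r1c3=5.
Step 4. [r2c1∈{1,4}] in col 1, 1 fits only at r2c1. So r2c1=1.
Step 5. [r4c2∈{1,4,5}] in col 2, 5 fits only at r4c2. So r4c2=5.
Step 6. [r5c2∈{1,4}] in col 2, 1 fits only at r5c2. So r5c2=1.
Step 7. [r2c2∈{3,4}] r2c2 is the only open cell in col 2 admitting 4. So r2c2=4.
Step 8. [r4c6∈{4}] r4c6's peers cover all but 4, so r4c6=4.
Step 9. [r6c2∈{3}] r6c2's peers cover all but 3. So r6c2=3.
Step 10. [r3c1∈{4}] only 4 remains possible at r3c1, so r3c1=4.
Step 11. [r2c5∈{5}] r2c5's peers cover all but 5, so r2c5=5.
Step 12. [r2c3∈{3}] nothing but 3 survives at r2c3 ⇒ r2c3=3.
Step 13. [r5c3∈{4}] nothing but 4 survives at r5c3 ⇒ r5c3=4.
Step 14. [r4c4∈{2}] r4c4's peers cover all but 2. So r4c4=2.
Step 15. [r4c3∈{1}] nothing but 1 survives at r4c3 ⇒ r4c3=1.
Step 16. [r5c6∈{6}] r5c6 has the single candidate 6. So r5c6=6.
Step 17. [r6c1∈{6}] nothing but 6 survives at r6c1 ⇒ r6c1=6.
Step 18. [r1c6∈{3}] r1c6 has the single candidate 3 ⇒ r1c6=3.
Step 19. [r6c3∈{2}] r6c3 has the single candidate 2 ⇒ r6c3=2.
Step 20. [r3c4∈{5}] r3c4's peers cover all but 5 ⇒ r3c4=5.

Answer: 2 6 5 1 4 3 / 1 4 3 6 5 2 / 4 2 6 5 3 1 / 3 5 1 2 6 4 / 5 1 4 3 2 6 / 6 3 2 4 1 5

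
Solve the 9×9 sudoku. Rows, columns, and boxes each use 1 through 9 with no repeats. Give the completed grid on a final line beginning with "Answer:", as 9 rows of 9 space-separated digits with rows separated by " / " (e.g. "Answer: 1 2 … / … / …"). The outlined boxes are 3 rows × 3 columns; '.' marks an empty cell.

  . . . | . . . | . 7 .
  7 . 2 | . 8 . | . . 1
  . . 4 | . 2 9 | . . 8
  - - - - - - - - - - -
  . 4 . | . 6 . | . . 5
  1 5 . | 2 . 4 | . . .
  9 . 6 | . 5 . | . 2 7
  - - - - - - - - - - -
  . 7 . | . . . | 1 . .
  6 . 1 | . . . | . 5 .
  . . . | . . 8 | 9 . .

Step 1. [r3c4∈{1,3,5,6,7}] row 3 places 7 nowhere but r3c4. So r3c4=7.
Step 2. [r9c5∈{1,3,4,7}] in row 9, 7 fits only at r9c5, so r9c5=7.
Step 3. [r9c4∈{1,3,4,5,6}] r9c4 is the only open cell in row 9 admitting 1, so r9c4=1.
Step 4. [r6c7∈{3,4,8}] r6c7 is the only open cell in row 6 admitting 4, so r6c7=4.
Step 5. [r1c5∈{1,3,4}] 1 has one home in col 5: r1c5 ⇒ r1c5=1.
Step 6. [r4c8∈{1,3,8,9}] 1 has one home in col 8: r4c8, so r4c8=1.
Step 7. [r4c4∈{3,8,9}] r4c4 is the only open cell in row 4 admitting 9. So r4c4=9.
Step 8. [r5c5∈{3}] r5c5 is down to just 3 ⇒ r5c5=3.
Step 9. [r6c2∈{3,8}] in row 6, 3 fits only at r6c2 ⇒ r6c2=3.
Step 10. [r4c7∈{3,8}] in row 4, 3 fits only at r4c7, so r4c7=3.
Step 11. [r9c2∈{2}] only 2 remains possible at r9c2. So r9c2=2.
Step 12. [r5c3∈{7,8}] across row 5, 7 lands solely at r5c3, so r5c3=7.
Step 13. [r4c3∈{8}] r4c3 has the single candidate 8, so r4c3=8.
Step 14. [r8c7∈{2,7,8}] row 8 places 7 nowhere but r8c7 ⇒ r8c7=7.
Step 15. [r7c8∈{3,4,6,8}] r7c8 is the only open cell in box 9 admitting 8 ⇒ r7c8=8.
Step 16. [r1c1∈{3,5,8}] in col 1, 8 fits only at r1c1. So r1c1=8.
Step 17. [r1c7∈{2,5,6}] in col 7, 2 fits only at r1c7. So r1c7=2.
Step 18. [r3c2∈{1,6}] r3c2 is the only open cell in row 3 admitting 1 ⇒ r3c2=1.
Step 19. [r5c7∈{6,8}] row 5 places 8 nowhere but r5c7. So r5c7=8.
Step 20. [r8c2∈{8,9}] 8 has one home in row 8: r8c2, so r8c2=8.
Step 21. [r7c3∈{3,5,9}] in box 7, 9 fits only at r7c3, so r7c3=9.
Step 22. [r7c5∈{4}] r7c5 has the single candidate 4, so r7c5=4.
Step 23. [r8c4∈{3}] r8c4's peers cover all but 3, so r8c4=3.
Step 24. [r9c1∈{3,4,5}] col 1 places 4 nowhere but r9c1. So r9c1=4.
Step 25. [r2c8∈{3,4,6,9}] 4 has one home in col 8: r2c8, so r2c8=4.
Step 26. [r1c9∈{3,6,9}] box 3 places 9 nowhere but r1c9 ⇒ r1c9=9.
Step 27. [r2c6∈{3,5,6}] 3 has one home in row 2: r2c6 ⇒ r2c6=3.
Step 28. [r3c8∈{3,6}] 3 has one home in box 3: r3c8 ⇒ r3c8=3.
Step 29. [r1c2∈{6}] r1c2 is down to just 6, so r1c2=6.
Step 30. [r7c6∈{2,5,6}] in col 6, 6 fits only at r7c6. So r7c6=6.
Step 31. [r7c4∈{5}] r7c4's peers cover all but 5. So r7c4=5.
Step 32. [r7c9∈{2,3}] across row 7, 2 lands solely at r7c9. So r7c9=2.
Step 33. [r9c3∈{3,5}] 5 has one home in row 9: r9c3 ⇒ r9c3=5.
Step 34. [r2c7∈{5,6}] row 2 places 5 nowhere but r2c7. So r2c7=5.
Step 35. [r9c8∈{6}] nothing but 6 survives at r9c8, so r9c8=6.
Step 36. [r5c8∈{9}] r5c8 has the single candidate 9. So r5c8=9.
Step 37. [r6c6∈{1}] r6c6's peers cover all but 1. So r6c6=1.
Step 38. [r9c9∈{3}] r9c9 is down to just 3 ⇒ r9c9=3.
Step 39. [r8c5∈{9}] nothing but 9 survives at r8c5. So r8c5=9.
Step 40. [r1c3∈{3}] r1c3 has the single candidate 3. So r1c3=3.
Step 41. [r8c9∈{4}] nothing but 4 survives at r8c9. So r8c9=4.
Step 42. [r3c1∈{5}] r3c1's peers cover all but 5. So r3c1=5.
Step 43. [r2c2∈{9}] only 9 remains possible at r2c2, so r2c2=9.
Step 44. [r3c7∈{6}] r3c7's peers cover all but 6 ⇒ r3c7=6.
Step 45. [r6c4∈{8}] only 8 remains possible at r6c4, so r6c4=8.
Step 46. [r4c6∈{7}] only 7 remains possible at r4c6, so r4c6=7.
Step 47. [r5c9∈{6}] r5c9 is down to just 6. So r5c9=6.
Step 48. [r2c4∈{6}] only 6 remains possible at r2c4 ⇒ r2c4=6.
Step 49. [r7c1∈{3}] r7c1 is down to just 3, so r7c1=3.
Step 50. [r1c4∈{4}] r1c4's peers cover all but 4 ⇒ r1c4=4.
Step 51. [r4c1∈{2}] r4c1's peers cover all but 2 ⇒ r4c1=2.
Step 52. [r8c6∈{2}] only 2 remains possible at r8c6, so r8c6=2.
Step 53. [r1c6∈{5}] r1c6 has the single candidate 5. So r1c6=5.

Answer: 8 6 3 4 1 5 2 7 9 / 7 9 2 6 8 3 5 4 1 / 5 1 4 7 2 9 6 3 8 / 2 4 8 9 6 7 3 1 5 / 1 5 7 2 3 4 8 9 6 / 9 3 6 8 5 1 4 2 7 / 3 7 9 5 4 6 1 8 2 / 6 8 1 3 9 2 7 5 4 / 4 2 5 1 7 8 9 6 3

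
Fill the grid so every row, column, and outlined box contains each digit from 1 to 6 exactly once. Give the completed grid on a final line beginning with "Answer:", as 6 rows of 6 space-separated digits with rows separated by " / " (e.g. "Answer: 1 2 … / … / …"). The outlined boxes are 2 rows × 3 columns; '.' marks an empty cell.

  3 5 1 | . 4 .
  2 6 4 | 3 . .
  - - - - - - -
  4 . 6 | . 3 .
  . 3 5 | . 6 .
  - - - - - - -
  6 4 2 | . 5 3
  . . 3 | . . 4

Step 1. [r4c1∈{1}] r4c1 has the single candidate 1. So r4c1=1.
Step 2. [r4c6∈{2}] nothing but 2 survives at r4c6, so r4c6=2.
Step 3. [r5c4∈{1}] r5c4 has the single candidate 1 ⇒ r5c4=1.
Step 4. [r6c4∈{2,6}] in row 6, 6 fits only at r6c4, so r6c4=6.
Step 5. [r3c6∈{1,5}] 1 has one home in row 3: r3c6. So r3c6=1.
Step 6. [r2c6∈{5}] nothing but 5 survives at r2c6 ⇒ r2c6=5.
Step 7. [r1c4∈{2}] only 2 remains possible at r1c4, so r1c4=2.
Step 8. [r2c5∈{1}] r2c5's peers cover all but 1, so r2c5=1.
Step 9. [r6c1∈{5}] r6c1's peers cover all but 5. So r6c1=5.
Step 10. [r1c6∈{6}] r1c6 has the single candidate 6 ⇒ r1c6=6.
Step 11. [r4c4∈{4}] r4c4's peers cover all but 4 ⇒ r4c4=4.
Step 12. [r3c2∈{2}] only 2 remains possible at r3c2 ⇒ r3c2=2.
Step 13. [r6c2∈{1}] only 1 remains possible at r6c2. So r6c2=1.
Step 14. [r3c4∈{5}] nothing but 5 survives at r3c4 ⇒ r3c4=5.
Step 15. [r6c5∈{2}] r6c5 has the single candidate 2 ⇒ r6c5=2.

Answer: 3 5 1 2 4 6 / 2 6 4 3 1 5 / 4 2 6 5 3 1 / 1 3 5 4 6 2 / 6 4 2 1 5 3 / 5 1 3 6 2 4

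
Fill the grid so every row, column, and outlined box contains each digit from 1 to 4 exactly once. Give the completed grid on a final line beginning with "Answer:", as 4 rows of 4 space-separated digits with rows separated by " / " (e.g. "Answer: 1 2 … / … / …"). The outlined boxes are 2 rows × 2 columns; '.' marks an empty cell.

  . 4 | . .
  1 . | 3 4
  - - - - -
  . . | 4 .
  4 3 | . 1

Step 1. [r1c4∈{2}] r1c4's peers cover all but 2 ⇒ r1c4=2.
Step 2. [r3c2∈{1,2}] row 3 places 1 nowhere but r3c2, so r3c2=1.
Step 3. [r2c2∈{2}] only 2 remains possible at r2c2. So r2c2=2.
Step 4. [r1c1∈{3}] r1c1's peers cover all but 3. So r1c1=3.
Step 5. [r3c4∈{3}] r3c4 has the single candidate 3 ⇒ r3c4=3.
Step 6. [r3c1∈{2}] nothing but 2 survives at r3c1 ⇒ r3c1=2.
Step 7. [r1c3∈{1}] r1c3's peers cover all but 1, so r1c3=1.
Step 8. [r4c3∈{2}] r4c3 is down to just 2. So r4c3=2.

Answer: 3 4 1 2 / 1 2 3 4 / 2 1 4 3 / 4 3 2 1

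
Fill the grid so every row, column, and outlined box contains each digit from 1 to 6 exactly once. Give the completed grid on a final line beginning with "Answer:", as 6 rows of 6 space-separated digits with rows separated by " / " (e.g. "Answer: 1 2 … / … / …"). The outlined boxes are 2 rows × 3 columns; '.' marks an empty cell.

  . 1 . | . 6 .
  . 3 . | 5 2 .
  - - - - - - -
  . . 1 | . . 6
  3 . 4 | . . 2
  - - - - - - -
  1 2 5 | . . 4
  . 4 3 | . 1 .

Step 1. [r1c4∈{3,4}] r1c4 is the only open cell in box 2 admitting 4 ⇒ r1c4=4.
Step 2. [r3c2∈{5}] r3c2's peers cover all but 5, so r3c2=5.
Step 3. [r6c1∈{6}] r6c1's peers cover all but 6. So r6c1=6.
Step 4. [r5c5∈{3}] r5c5 is down to just 3 ⇒ r5c5=3.
Step 5. [r1c3∈{2}] only 2 remains possible at r1c3, so r1c3=2.
Step 6. [r1c1∈{5}] r1c1 has the single candidate 5. So r1c1=5.
Step 7. [r4c4∈{1}] only 1 remains possible at r4c4, so r4c4=1.
Step 8. [r4c2∈{6}] nothing but 6 survives at r4c2, so r4c2=6.
Step 9. [r2c1∈{4}] r2c1 has the single candidate 4. So r2c1=4.
Step 10. [r6c4∈{2}] r6c4 is down to just 2 ⇒ r6c4=2.
Step 11. [r3c5∈{4}] nothing but 4 survives at r3c5, so r3c5=4.
Step 12. [r3c1∈{2}] r3c1 has the single candidate 2. So r3c1=2.
Step 13. [r3c4∈{3}] r3c4 is down to just 3, so r3c4=3.
Step 14. [r2c6∈{1}] r2c6 is down to just 1, so r2c6=1.
Step 15. [r5c4∈{6}] r5c4 has the single candidate 6. So r5c4=6.
Step 16. [r1c6∈{3}] r1c6 has the single candidate 3, so r1c6=3.
Step 17. [r6c6∈{5}] nothing but 5 survives at r6c6 ⇒ r6c6=5.
Step 18. [r4c5∈{5}] r4c5 has the single candidate 5 ⇒ r4c5=5.
Step 19. [r2c3∈{6}] r2c3 has the single candidate 6, so r2c3=6.

Answer: 5 1 2 4 6 3 / 4 3 6 5 2 1 / 2 5 1 3 4 6 / 3 6 4 1 5 2 / 1 2 5 6 3 4 / 6 4 3 2 1 5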